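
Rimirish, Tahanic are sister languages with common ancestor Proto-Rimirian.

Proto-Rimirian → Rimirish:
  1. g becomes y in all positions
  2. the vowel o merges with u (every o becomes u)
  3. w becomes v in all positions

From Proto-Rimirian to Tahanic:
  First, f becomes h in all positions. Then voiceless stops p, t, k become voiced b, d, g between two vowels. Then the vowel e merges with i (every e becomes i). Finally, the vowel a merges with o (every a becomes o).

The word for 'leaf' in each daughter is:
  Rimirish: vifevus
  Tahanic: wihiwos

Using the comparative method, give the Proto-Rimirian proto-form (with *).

Position 6: Rimirish has u, Tahanic has o. Taking the neighbouring segments as reconstructed: Rimirish u could go back to *o or *u; Tahanic o could go back to *a or *o — the one source consistent with every daughter is *o.
Position 4: Rimirish has e, Tahanic has i. Rimirish preserves e here (none of its changes turn any other segment into e), so the proto-segment is *e.
This points to *wifewos. Verify forward in each daughter:
Rimirish: *wifewos > wifewus > vifevus  (by vowel merger, unconditioned shift)
Tahanic: start from *wifewos.
  rule 1 (unconditioned shift): wifewos → wihewos
  rule 2: no change — wihewos
  rule 3 (vowel merger): wihewos → wihiwos
  rule 4: no change — wihiwos
  ⇒ Tahanic wihiwos
*wifewos is the unique common source.

*wifewos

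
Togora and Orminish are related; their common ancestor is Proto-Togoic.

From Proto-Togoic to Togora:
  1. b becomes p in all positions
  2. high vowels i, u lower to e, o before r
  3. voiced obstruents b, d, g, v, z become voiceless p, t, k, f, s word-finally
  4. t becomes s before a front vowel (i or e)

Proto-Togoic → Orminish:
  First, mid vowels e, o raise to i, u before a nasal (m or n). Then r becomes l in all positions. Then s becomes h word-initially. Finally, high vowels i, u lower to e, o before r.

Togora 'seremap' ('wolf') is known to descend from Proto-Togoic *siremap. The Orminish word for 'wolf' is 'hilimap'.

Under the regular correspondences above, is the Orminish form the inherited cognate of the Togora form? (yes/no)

yes

Derive the expected Orminish reflex of *siremap:
Orminish: start from *siremap.
  rule 1 (pre-nasal raising): siremap → sirimap
  rule 2 (unconditioned shift): sirimap → silimap
  rule 3 (debuccalisation): silimap → hilimap
  rule 4: no change — hilimap
  ⇒ Orminish hilimap
Orminish 'hilimap' matches the regular reflex exactly, so the pair is cognate.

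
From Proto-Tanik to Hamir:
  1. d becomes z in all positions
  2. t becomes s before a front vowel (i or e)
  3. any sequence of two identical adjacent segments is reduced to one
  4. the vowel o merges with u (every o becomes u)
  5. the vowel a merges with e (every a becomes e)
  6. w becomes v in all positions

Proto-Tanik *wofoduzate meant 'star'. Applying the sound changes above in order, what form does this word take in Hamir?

Hamir: *wofoduzate > wofozuzate > wofozuzase > wufuzuzase > wufuzuzese > vufuzuzese  (by unconditioned shift, palatalisation, vowel merger, vowel merger, unconditioned shift)

vufuzuzese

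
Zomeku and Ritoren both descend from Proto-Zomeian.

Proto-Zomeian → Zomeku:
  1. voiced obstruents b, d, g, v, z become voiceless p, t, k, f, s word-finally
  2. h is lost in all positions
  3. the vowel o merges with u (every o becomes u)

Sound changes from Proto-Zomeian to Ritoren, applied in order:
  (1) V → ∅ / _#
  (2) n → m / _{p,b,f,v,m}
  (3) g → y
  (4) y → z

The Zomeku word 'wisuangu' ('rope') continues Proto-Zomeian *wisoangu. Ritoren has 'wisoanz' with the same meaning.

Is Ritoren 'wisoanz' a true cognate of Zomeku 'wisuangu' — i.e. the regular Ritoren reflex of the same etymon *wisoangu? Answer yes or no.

Derive the expected Ritoren reflex of *wisoangu:
Ritoren: *wisoangu > wisoang > wisoany > wisoanz  (by apocope, unconditioned shift, unconditioned shift)
Ritoren 'wisoanz' matches the regular reflex exactly, so the pair is cognate.

yes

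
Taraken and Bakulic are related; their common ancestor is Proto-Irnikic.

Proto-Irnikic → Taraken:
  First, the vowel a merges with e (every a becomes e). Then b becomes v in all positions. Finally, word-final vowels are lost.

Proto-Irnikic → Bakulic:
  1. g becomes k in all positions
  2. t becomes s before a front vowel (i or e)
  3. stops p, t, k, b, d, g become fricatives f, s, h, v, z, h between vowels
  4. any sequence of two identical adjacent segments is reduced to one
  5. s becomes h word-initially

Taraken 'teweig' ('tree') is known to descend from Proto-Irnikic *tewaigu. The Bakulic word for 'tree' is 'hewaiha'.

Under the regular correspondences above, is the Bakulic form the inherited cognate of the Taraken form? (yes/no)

no

Derive the expected Bakulic reflex of *tewaigu:
Bakulic: *tewaigu
  tewaigu → tewaiku   [unconditioned shift]
  tewaiku → sewaiku   [palatalisation]
  sewaiku → sewaihu   [intervocalic lenition]
  sewaihu (rule 4 does not apply)
  sewaihu → hewaihu   [debuccalisation]
  giving Bakulic hewaihu.
The regular Bakulic reflex would be 'hewaihu', but the attested form is 'hewaiha'. The correspondence is irregular, so they are not cognates (the Bakulic form has a different source).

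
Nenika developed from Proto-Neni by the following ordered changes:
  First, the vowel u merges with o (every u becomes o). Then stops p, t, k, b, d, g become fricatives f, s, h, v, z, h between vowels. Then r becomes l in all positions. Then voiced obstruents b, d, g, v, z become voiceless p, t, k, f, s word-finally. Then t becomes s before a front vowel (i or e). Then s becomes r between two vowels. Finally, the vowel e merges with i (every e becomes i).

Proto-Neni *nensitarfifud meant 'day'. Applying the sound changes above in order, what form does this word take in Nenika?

ninsiralfifot

Nenika: *nensitarfifud > nensitarfifod > nensisarfifod > nensisalfifod > nensisalfifot > nensiralfifot > ninsiralfifot  (by vowel merger, intervocalic lenition, unconditioned shift, final devoicing, rhotacism, vowel merger)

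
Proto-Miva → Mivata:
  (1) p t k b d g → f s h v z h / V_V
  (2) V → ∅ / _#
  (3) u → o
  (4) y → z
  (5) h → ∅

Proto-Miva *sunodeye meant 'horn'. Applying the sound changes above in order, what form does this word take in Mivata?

sonozez

Mivata: *sunodeye > sunozeye > sunozey > sonozey > sonozez  (by intervocalic lenition, apocope, vowel merger, unconditioned shift)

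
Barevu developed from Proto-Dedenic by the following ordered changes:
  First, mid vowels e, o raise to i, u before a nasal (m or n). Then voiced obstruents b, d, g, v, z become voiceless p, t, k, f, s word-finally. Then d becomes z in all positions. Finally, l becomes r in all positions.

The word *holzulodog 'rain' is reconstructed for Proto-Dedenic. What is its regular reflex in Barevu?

Barevu: *holzulodog
  holzulodog (rule 1 does not apply)
  holzulodog → holzulodok   [final devoicing]
  holzulodok → holzulozok   [unconditioned shift]
  holzulozok → horzurozok   [unconditioned shift]
  giving Barevu horzurozok.

horzurozok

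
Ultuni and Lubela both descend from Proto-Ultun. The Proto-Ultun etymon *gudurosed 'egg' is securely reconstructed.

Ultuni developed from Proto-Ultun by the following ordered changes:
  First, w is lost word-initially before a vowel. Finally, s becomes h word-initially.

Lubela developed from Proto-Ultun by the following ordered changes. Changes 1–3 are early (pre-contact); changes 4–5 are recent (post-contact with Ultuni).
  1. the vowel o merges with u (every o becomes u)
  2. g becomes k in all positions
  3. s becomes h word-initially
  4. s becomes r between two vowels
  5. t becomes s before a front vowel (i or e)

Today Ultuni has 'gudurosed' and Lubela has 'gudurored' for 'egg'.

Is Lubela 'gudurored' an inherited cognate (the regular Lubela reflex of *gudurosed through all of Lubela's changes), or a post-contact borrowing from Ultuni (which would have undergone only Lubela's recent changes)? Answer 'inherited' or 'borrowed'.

borrowed

If inherited, *gudurosed would pass through all of Lubela's changes:
Lubela: *gudurosed > gudurused > kudurused > kudurured  (by vowel merger, unconditioned shift, rhotacism)
If borrowed from Ultuni 'gudurosed' after the early changes, it would undergo only the recent ones:
  rule 4 (rhotacism): gudurosed → gudurored
  rule 5 (palatalisation): no change (gudurored)
  ⇒ as a loan: gudurored
Lubela 'gudurored' matches the loan outcome 'gudurored', not the inherited 'kudurured' — it skipped the early Lubela changes, so it was borrowed from Ultuni.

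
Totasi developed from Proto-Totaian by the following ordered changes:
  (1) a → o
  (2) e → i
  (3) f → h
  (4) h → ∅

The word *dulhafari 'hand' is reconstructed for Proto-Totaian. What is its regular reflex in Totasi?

Totasi: *dulhafari > dulhofori > dulhohori > duloori  (by vowel merger, unconditioned shift, h-loss)

duloori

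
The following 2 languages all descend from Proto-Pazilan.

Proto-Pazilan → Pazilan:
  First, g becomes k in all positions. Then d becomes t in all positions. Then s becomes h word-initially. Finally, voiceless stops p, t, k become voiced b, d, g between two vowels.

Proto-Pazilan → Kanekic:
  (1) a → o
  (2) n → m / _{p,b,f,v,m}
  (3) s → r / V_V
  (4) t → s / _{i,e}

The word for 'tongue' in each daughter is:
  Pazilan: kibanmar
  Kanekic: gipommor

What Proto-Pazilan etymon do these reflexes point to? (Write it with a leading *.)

*gipanmar

Position 7: Pazilan has a, Kanekic has o. Pazilan preserves a here (none of its changes turn any other segment into a), so the proto-segment is *a.
Position 3: Pazilan has b, Kanekic has p. Kanekic preserves p here (none of its changes turn any other segment into p), so the proto-segment is *p.
This points to *gipanmar. Verify forward in each daughter:
Pazilan: *gipanmar > kipanmar > kibanmar  (by unconditioned shift, intervocalic voicing)
Kanekic: *gipanmar > giponmor > gipommor  (by vowel merger, nasal place assimilation)
Only *gipanmar yields all of Pazilan kibanmar, Kanekic gipommor.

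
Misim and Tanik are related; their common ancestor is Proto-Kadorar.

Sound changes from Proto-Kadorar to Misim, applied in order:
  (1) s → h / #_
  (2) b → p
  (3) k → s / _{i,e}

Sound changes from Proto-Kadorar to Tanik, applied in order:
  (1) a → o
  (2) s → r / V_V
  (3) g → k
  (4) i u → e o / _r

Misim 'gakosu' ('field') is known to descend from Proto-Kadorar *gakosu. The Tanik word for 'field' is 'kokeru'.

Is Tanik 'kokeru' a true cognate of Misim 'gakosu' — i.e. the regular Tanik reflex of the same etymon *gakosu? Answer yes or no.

no

Derive the expected Tanik reflex of *gakosu:
Tanik: start from *gakosu.
  rule 1 (vowel merger): gakosu → gokosu
  rule 2 (rhotacism): gokosu → gokoru
  rule 3 (unconditioned shift): gokoru → kokoru
  rule 4: no change — kokoru
  ⇒ Tanik kokoru
The regular Tanik reflex would be 'kokoru', but the attested form is 'kokeru'. The correspondence is irregular, so they are not cognates (the Tanik form has a different source).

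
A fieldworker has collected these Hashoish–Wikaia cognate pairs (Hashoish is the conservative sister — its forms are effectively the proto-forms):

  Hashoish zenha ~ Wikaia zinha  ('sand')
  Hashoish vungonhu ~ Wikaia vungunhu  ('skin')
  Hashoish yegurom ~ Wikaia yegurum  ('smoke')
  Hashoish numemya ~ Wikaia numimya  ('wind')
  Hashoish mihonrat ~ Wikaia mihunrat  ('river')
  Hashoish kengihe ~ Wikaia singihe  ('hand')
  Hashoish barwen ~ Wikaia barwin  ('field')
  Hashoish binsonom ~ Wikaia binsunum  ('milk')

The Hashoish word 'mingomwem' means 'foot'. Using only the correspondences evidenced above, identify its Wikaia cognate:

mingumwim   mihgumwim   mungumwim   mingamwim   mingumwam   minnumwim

yegurom ~ yegurum, binsonom ~ binsunum — Hashoish o corresponds to Wikaia u after a consonant, before a nasal.
numemya ~ numimya — Hashoish e corresponds to Wikaia i after a consonant, before a nasal.
Applying these to Hashoish 'mingomwem':
  mingomwem → mingumwem   (o→u after a consonant, before a nasal)
  mingumwem → mingumwim   (e→i after a consonant, before a nasal)
So the Wikaia cognate is 'mingumwim'.

mingumwim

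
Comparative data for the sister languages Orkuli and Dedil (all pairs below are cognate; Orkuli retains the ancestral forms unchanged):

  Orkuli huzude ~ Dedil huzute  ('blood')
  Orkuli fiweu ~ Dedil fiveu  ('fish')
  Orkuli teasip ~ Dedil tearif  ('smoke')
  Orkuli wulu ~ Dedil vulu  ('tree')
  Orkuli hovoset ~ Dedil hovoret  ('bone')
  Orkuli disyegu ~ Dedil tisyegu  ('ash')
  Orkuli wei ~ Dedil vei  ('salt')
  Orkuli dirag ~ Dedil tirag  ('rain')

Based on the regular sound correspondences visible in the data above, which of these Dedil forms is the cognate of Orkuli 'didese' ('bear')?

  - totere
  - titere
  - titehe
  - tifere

disyegu ~ tisyegu, dirag ~ tirag — Orkuli d corresponds to Dedil t word-initially before a front vowel.
huzude ~ huzute — Orkuli d corresponds to Dedil t between vowels (before a front vowel).
hovoset ~ hovoret — Orkuli s corresponds to Dedil r between vowels (before a front vowel).
Applying these to Orkuli 'didese':
  didese → tidese   (d→t word-initially before a front vowel)
  tidese → titese   (d→t between vowels (before a front vowel))
  titese → titere   (s→r between vowels (before a front vowel))
So the Dedil cognate is 'titere'.

titere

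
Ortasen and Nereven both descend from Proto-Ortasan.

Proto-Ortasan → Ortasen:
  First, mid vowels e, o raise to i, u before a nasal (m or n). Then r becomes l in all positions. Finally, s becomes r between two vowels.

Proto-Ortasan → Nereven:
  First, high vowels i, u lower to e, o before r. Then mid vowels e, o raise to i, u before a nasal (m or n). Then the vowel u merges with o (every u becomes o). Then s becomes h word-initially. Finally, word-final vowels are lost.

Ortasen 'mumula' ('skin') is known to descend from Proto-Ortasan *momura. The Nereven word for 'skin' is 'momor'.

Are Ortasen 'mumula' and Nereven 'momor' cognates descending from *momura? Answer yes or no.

Derive the expected Nereven reflex of *momura:
Nereven: *momura
  momura → momora   [pre-rhotic lowering]
  momora → mumora   [pre-nasal raising]
  mumora → momora   [vowel merger]
  momora (rule 4 does not apply)
  momora → momor   [apocope]
  giving Nereven momor.
Nereven 'momor' matches the regular reflex exactly, so the pair is cognate.

yes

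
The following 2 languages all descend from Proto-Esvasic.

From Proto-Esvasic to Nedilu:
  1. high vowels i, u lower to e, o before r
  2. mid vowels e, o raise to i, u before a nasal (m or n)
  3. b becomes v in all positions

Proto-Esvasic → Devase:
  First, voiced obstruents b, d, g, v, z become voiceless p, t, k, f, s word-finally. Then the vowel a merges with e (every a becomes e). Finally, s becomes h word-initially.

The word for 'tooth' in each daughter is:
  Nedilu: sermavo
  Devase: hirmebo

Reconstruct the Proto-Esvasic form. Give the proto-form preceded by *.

Position 2: Nedilu has e, Devase has i. Devase preserves i here (none of its changes turn any other segment into i), so the proto-segment is *i.
Position 1: Nedilu has s, Devase has h. Nedilu preserves s here (none of its changes turn any other segment into s), so the proto-segment is *s.
Position 6: Nedilu has v, Devase has b. Devase preserves b here (none of its changes turn any other segment into b), so the proto-segment is *b.
This points to *sirmabo. Verify forward in each daughter:
Nedilu: *sirmabo > sermabo > sermavo  (by pre-rhotic lowering, unconditioned shift)
Devase: *sirmabo > sirmebo > hirmebo  (by vowel merger, debuccalisation)
*sirmabo is the unique common source.

*sirmabo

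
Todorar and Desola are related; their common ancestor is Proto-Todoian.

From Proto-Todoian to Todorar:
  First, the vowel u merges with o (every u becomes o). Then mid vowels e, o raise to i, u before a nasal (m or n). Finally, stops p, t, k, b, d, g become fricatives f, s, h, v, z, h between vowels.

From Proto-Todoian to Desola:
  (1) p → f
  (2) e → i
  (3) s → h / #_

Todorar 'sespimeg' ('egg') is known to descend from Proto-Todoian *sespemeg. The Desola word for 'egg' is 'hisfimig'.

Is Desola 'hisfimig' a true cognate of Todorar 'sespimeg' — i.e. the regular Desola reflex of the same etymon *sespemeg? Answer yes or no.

yes

Derive the expected Desola reflex of *sespemeg:
Desola: *sespemeg > sesfemeg > sisfimig > hisfimig  (by unconditioned shift, vowel merger, debuccalisation)
Desola 'hisfimig' matches the regular reflex exactly, so the pair is cognate.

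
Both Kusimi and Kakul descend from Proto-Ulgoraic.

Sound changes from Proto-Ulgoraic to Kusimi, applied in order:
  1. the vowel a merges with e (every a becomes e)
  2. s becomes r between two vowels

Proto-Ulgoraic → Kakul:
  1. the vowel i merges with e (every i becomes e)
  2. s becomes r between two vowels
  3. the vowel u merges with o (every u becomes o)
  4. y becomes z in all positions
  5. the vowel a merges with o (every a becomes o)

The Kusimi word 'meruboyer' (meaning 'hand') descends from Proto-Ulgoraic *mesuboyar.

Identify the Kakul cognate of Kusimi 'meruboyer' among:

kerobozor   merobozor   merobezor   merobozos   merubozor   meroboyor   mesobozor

merobozor

Kakul: start from *mesuboyar.
  rule 1: no change — mesuboyar
  rule 2 (rhotacism): mesuboyar → meruboyar
  rule 3 (vowel merger): meruboyar → meroboyar
  rule 4 (unconditioned shift): meroboyar → merobozar
  rule 5 (vowel merger): merobozar → merobozor
  ⇒ Kakul merobozor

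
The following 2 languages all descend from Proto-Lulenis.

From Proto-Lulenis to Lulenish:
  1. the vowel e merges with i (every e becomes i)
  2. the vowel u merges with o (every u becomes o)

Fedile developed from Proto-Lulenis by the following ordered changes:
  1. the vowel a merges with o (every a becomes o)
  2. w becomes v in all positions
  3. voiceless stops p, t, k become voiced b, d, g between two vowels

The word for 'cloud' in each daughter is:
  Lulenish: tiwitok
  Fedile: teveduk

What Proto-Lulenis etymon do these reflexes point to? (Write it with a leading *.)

Position 6: Lulenish has o, Fedile has u. Fedile preserves u here (none of its changes turn any other segment into u), so the proto-segment is *u.
Position 2: Lulenish has i, Fedile has e. Fedile preserves e here (none of its changes turn any other segment into e), so the proto-segment is *e.
Verify the candidate proto-form against each daughter:
Lulenish: *tewetuk > tiwituk > tiwitok  (by vowel merger, vowel merger)
Fedile: *tewetuk > tevetuk > teveduk  (by unconditioned shift, intervocalic voicing)
*tewetuk is the unique common source.

*tewetuk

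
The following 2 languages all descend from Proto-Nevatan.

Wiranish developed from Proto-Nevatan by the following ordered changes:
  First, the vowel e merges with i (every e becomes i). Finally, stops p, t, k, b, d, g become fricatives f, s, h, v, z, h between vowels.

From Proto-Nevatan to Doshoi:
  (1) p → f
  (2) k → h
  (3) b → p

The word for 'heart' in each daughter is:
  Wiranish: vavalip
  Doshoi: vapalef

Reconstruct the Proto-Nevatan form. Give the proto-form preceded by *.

Position 6: Wiranish has i, Doshoi has e. Doshoi preserves e here (none of its changes turn any other segment into e), so the proto-segment is *e.
Position 7: Wiranish has p, Doshoi has f. Wiranish preserves p here (none of its changes turn any other segment into p), so the proto-segment is *p.
Continuing position by position gives *vabalep; check it forward:
Wiranish: *vabalep
  vabalep → vabalip   [vowel merger]
  vabalip → vavalip   [intervocalic lenition]
  giving Wiranish vavalip.
Doshoi: *vabalep > vabalef > vapalef  (by unconditioned shift, unconditioned shift)
No other proto-form is consistent with every reflex, so the reconstruction is *vabalep.

*vabalep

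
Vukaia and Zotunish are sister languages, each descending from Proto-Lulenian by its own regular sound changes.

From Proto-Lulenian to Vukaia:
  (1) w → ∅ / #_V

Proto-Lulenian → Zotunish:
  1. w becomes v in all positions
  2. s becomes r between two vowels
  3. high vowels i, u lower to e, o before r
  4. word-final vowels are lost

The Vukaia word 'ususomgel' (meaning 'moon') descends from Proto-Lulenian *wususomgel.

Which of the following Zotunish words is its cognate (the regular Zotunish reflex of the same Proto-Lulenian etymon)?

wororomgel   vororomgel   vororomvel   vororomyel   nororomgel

Zotunish: start from *wususomgel.
  rule 1 (unconditioned shift): wususomgel → vususomgel
  rule 2 (rhotacism): vususomgel → vururomgel
  rule 3 (pre-rhotic lowering): vururomgel → vororomgel
  rule 4: no change — vororomgel
  ⇒ Zotunish vororomgel
The other candidates each miss or misapply at least one Zotunish change.

vororomgel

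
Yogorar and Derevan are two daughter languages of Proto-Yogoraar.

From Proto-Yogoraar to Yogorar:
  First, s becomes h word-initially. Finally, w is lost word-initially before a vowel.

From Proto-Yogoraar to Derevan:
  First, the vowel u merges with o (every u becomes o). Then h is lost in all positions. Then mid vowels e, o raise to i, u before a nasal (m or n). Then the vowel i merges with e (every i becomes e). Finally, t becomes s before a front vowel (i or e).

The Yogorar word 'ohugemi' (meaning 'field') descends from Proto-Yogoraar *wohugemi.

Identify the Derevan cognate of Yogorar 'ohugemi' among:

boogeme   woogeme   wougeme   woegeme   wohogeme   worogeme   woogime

Derevan: *wohugemi
  wohugemi → wohogemi   [vowel merger]
  wohogemi → woogemi   [h-loss]
  woogemi → woogimi   [pre-nasal raising]
  woogimi → woogeme   [vowel merger]
  woogeme (rule 5 does not apply)
  giving Derevan woogeme.
The other candidates each miss or misapply at least one Derevan change.

woogeme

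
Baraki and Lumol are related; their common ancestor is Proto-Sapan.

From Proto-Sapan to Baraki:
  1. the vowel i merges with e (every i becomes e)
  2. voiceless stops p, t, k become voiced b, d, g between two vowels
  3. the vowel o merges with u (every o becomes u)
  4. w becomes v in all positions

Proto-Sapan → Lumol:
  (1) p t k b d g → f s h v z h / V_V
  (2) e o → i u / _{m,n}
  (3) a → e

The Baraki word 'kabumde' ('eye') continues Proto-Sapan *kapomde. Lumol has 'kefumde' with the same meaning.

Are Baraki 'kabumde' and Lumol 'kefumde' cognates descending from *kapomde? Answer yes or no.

Derive the expected Lumol reflex of *kapomde:
Lumol: *kapomde
  kapomde → kafomde   [intervocalic lenition]
  kafomde → kafumde   [pre-nasal raising]
  kafumde → kefumde   [vowel merger]
  giving Lumol kefumde.
Lumol 'kefumde' matches the regular reflex exactly, so the pair is cognate.

yes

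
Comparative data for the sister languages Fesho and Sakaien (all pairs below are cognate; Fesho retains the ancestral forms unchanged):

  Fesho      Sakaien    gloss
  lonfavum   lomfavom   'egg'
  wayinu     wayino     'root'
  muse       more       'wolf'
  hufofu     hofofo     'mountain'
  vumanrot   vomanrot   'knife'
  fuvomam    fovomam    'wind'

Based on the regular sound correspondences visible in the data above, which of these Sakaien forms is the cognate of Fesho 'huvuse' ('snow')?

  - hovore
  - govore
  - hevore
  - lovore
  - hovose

hovore

fuvomam ~ fovomam — Fesho u corresponds to Sakaien o after a consonant, before a labial obstruent.
muse ~ more — Fesho u corresponds to Sakaien o after a consonant, before a consonant other than r, m, n, p, b, f, v.
muse ~ more — Fesho s corresponds to Sakaien r between vowels (before a front vowel).
Applying these to Fesho 'huvuse':
  huvuse → hovuse   (u→o after a consonant, before a labial obstruent)
  hovuse → hovose   (u→o after a consonant, before a consonant other than r, m, n, p, b, f, v)
  hovose → hovore   (s→r between vowels (before a front vowel))
So the Sakaien cognate is 'hovore'.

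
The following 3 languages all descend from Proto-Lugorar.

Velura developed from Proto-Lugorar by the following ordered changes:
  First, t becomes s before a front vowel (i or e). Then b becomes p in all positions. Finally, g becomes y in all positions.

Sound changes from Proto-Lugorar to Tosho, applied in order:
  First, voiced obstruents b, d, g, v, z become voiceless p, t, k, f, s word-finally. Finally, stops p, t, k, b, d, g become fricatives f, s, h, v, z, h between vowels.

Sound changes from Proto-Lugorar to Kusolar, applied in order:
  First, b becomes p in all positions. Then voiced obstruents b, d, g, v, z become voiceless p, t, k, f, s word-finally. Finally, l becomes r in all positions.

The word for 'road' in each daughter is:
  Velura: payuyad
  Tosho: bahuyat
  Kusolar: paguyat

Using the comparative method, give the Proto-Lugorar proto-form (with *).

*baguyad

Position 7: Velura has d, Tosho has t, Kusolar has t. Velura preserves d here (none of its changes turn any other segment into d), so the proto-segment is *d.
Position 3: Velura has y, Tosho has h, Kusolar has g. Kusolar preserves g here (none of its changes turn any other segment into g), so the proto-segment is *g.
Position 1: Velura has p, Tosho has b, Kusolar has p. Tosho preserves b here (none of its changes turn any other segment into b), so the proto-segment is *b.
The remaining positions agree across the daughters. Check the candidate against every language:
Velura: *baguyad
  baguyad (rule 1 does not apply)
  baguyad → paguyad   [unconditioned shift]
  paguyad → payuyad   [unconditioned shift]
  giving Velura payuyad.
Tosho: *baguyad > baguyat > bahuyat  (by final devoicing, intervocalic lenition)
Kusolar: *baguyad > paguyad > paguyat  (by unconditioned shift, final devoicing)
No other proto-form is consistent with every reflex, so the reconstruction is *baguyad.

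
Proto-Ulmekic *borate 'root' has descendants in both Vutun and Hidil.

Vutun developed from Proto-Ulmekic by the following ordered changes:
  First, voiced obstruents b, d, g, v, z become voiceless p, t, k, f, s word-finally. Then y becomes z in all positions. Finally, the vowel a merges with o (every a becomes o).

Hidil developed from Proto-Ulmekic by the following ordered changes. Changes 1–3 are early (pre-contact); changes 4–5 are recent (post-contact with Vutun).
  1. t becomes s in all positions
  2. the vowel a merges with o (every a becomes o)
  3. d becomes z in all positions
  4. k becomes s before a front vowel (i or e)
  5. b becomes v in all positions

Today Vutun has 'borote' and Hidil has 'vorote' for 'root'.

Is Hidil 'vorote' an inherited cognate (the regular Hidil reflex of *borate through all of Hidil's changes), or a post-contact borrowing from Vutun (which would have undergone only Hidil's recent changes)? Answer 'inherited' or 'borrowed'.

If inherited, *borate would pass through all of Hidil's changes:
Hidil: *borate > borase > borose > vorose  (by unconditioned shift, vowel merger, unconditioned shift)
If borrowed from Vutun 'borote' after the early changes, it would undergo only the recent ones:
  rule 4 (palatalisation): no change (borote)
  rule 5 (unconditioned shift): borote → vorote
  ⇒ as a loan: vorote
Hidil 'vorote' matches the loan outcome 'vorote', not the inherited 'vorose' — it skipped the early Hidil changes, so it was borrowed from Vutun.

borrowed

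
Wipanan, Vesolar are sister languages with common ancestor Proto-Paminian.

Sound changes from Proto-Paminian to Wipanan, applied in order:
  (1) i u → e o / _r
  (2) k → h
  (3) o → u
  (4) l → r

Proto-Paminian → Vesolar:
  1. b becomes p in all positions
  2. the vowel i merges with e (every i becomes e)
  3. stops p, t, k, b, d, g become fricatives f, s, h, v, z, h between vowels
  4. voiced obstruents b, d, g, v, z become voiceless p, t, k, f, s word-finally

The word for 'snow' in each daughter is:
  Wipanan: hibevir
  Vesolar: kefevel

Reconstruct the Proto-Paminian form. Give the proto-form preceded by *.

Position 1: Wipanan has h, Vesolar has k. Taking the neighbouring segments as reconstructed: Wipanan h could go back to *k or *h; Vesolar k can only go back to *k — the one source consistent with every daughter is *k.
Position 6: Wipanan has i, Vesolar has e. Wipanan preserves i here (none of its changes turn any other segment into i), so the proto-segment is *i.
Position 3: Wipanan has b, Vesolar has f. Wipanan preserves b here (none of its changes turn any other segment into b), so the proto-segment is *b.
Continuing position by position gives *kibevil; check it forward:
Wipanan: start from *kibevil.
  rule 1: no change — kibevil
  rule 2 (unconditioned shift): kibevil → hibevil
  rule 3: no change — hibevil
  rule 4 (unconditioned shift): hibevil → hibevir
  ⇒ Wipanan hibevir
Vesolar: start from *kibevil.
  rule 1 (unconditioned shift): kibevil → kipevil
  rule 2 (vowel merger): kipevil → kepevel
  rule 3 (intervocalic lenition): kepevel → kefevel
  rule 4: no change — kefevel
  ⇒ Vesolar kefevel
*kibevil is the unique common source.

*kibevil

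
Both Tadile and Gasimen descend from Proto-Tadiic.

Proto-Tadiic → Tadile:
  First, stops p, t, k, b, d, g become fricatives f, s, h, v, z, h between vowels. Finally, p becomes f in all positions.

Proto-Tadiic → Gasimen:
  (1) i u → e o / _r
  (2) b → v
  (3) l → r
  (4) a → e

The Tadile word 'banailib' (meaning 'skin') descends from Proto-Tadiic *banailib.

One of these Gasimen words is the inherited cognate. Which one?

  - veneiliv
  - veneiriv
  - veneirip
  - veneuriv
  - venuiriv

Gasimen: *banailib > vanailiv > vanairiv > veneiriv  (by unconditioned shift, unconditioned shift, vowel merger)
The other candidates each miss or misapply at least one Gasimen change.

veneiriv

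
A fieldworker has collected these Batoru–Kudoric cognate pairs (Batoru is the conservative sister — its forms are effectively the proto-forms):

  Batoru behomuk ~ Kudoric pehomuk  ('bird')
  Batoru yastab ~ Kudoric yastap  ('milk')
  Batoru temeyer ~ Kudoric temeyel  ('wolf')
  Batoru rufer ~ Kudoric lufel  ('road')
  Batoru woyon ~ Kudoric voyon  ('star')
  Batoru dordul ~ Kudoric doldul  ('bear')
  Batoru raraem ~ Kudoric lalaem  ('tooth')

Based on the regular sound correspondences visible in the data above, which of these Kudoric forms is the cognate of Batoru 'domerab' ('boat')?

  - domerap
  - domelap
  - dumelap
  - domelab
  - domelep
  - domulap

domelap

raraem ~ lalaem — Batoru r corresponds to Kudoric l between vowels (before a back vowel).
yastab ~ yastap — Batoru b corresponds to Kudoric p word-finally.
Applying these to Batoru 'domerab':
  domerab → domelab   (r→l between vowels (before a back vowel))
  domelab → domelap   (b→p word-finally)
So the Kudoric cognate is 'domelap'.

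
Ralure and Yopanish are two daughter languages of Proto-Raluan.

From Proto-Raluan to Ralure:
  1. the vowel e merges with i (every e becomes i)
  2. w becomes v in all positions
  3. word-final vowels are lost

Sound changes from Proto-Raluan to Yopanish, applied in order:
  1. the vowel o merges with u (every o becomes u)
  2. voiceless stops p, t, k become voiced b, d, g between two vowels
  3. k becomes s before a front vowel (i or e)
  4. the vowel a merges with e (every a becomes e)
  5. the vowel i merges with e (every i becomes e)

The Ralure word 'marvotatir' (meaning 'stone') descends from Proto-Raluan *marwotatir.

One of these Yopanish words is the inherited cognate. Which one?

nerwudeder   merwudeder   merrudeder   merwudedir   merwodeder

merwudeder

Yopanish: *marwotatir > marwutatir > marwudadir > merwudedir > merwudeder  (by vowel merger, intervocalic voicing, vowel merger, vowel merger)
Only 'merwudeder' matches the regular Yopanish development of *marwotatir.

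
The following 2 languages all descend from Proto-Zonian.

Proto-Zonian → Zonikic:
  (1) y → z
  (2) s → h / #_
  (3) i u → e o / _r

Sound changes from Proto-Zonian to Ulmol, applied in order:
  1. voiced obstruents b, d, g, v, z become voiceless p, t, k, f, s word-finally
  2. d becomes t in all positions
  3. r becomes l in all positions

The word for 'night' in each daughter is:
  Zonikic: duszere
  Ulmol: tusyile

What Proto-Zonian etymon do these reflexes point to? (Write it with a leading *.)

Position 4: Zonikic has z, Ulmol has y. Ulmol preserves y here (none of its changes turn any other segment into y), so the proto-segment is *y.
Position 6: Zonikic has r, Ulmol has l. Zonikic preserves r here (none of its changes turn any other segment into r), so the proto-segment is *r.
Position 5: Zonikic has e, Ulmol has i. Ulmol preserves i here (none of its changes turn any other segment into i), so the proto-segment is *i.
Continuing position by position gives *dusyire; check it forward:
Zonikic: *dusyire
  dusyire → duszire   [unconditioned shift]
  duszire (rule 2 does not apply)
  duszire → duszere   [pre-rhotic lowering]
  giving Zonikic duszere.
Ulmol: *dusyire
  dusyire (rule 1 does not apply)
  dusyire → tusyire   [unconditioned shift]
  tusyire → tusyile   [unconditioned shift]
  giving Ulmol tusyile.
*dusyire is the unique common source.

*dusyire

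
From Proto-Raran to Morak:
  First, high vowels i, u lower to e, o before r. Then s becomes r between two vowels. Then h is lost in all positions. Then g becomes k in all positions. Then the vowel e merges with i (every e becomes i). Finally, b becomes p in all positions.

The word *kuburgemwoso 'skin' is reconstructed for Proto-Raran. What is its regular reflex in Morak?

kuporkimworo

Morak: *kuburgemwoso > kuborgemwoso > kuborgemworo > kuborkemworo > kuborkimworo > kuporkimworo  (by pre-rhotic lowering, rhotacism, unconditioned shift, vowel merger, unconditioned shift)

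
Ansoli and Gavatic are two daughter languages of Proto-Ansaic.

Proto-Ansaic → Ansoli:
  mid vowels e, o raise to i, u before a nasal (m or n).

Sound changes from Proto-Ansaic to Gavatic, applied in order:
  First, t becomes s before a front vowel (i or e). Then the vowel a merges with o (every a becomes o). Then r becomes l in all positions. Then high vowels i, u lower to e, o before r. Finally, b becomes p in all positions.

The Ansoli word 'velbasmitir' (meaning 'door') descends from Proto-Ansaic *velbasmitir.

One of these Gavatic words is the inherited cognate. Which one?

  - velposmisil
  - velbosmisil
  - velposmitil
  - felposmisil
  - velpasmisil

Gavatic: start from *velbasmitir.
  rule 1 (palatalisation): velbasmitir → velbasmisir
  rule 2 (vowel merger): velbasmisir → velbosmisir
  rule 3 (unconditioned shift): velbosmisir → velbosmisil
  rule 4: no change — velbosmisil
  rule 5 (unconditioned shift): velbosmisil → velposmisil
  ⇒ Gavatic velposmisil
The other candidates each miss or misapply at least one Gavatic change.

velposmisil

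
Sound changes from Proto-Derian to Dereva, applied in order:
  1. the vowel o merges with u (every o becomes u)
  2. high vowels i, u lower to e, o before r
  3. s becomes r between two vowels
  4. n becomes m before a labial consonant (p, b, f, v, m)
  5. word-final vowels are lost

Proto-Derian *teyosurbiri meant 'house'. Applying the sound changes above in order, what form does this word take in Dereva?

Dereva: start from *teyosurbiri.
  rule 1 (vowel merger): teyosurbiri → teyusurbiri
  rule 2 (pre-rhotic lowering): teyusurbiri → teyusorberi
  rule 3 (rhotacism): teyusorberi → teyurorberi
  rule 4: no change — teyurorberi
  rule 5 (apocope): teyurorberi → teyurorber
  ⇒ Dereva teyurorber

teyurorber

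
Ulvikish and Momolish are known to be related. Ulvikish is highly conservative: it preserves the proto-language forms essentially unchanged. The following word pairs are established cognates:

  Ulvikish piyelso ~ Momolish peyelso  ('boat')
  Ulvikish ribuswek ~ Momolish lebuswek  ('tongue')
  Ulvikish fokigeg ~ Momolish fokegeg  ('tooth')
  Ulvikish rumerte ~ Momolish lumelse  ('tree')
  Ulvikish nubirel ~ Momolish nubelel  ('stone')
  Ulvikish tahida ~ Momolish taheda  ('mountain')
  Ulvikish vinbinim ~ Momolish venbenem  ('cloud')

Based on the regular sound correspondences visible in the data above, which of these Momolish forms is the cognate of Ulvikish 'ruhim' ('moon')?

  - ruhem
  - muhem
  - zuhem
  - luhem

rumerte ~ lumelse — Ulvikish r corresponds to Momolish l word-initially before a back vowel.
vinbinim ~ venbenem — Ulvikish i corresponds to Momolish e after a consonant, before a nasal.
Applying these to Ulvikish 'ruhim':
  ruhim → luhim   (r→l word-initially before a back vowel)
  luhim → luhem   (i→e after a consonant, before a nasal)
So the Momolish cognate is 'luhem'.

luhem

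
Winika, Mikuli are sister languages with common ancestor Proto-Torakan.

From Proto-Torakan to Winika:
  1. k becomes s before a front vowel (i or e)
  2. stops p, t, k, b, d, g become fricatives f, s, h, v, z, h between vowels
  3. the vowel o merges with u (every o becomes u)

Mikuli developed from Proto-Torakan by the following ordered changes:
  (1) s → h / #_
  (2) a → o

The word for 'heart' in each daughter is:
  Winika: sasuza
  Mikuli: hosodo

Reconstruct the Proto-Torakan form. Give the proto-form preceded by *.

Position 4: Winika has u, Mikuli has o. Taking the neighbouring segments as reconstructed: Winika u could go back to *o or *u; Mikuli o could go back to *a or *o — the one source consistent with every daughter is *o.
Position 2: Winika has a, Mikuli has o. Winika preserves a here (none of its changes turn any other segment into a), so the proto-segment is *a.
Verify the candidate proto-form against each daughter:
Winika: *sasoda > sasoza > sasuza  (by intervocalic lenition, vowel merger)
Mikuli: start from *sasoda.
  rule 1 (debuccalisation): sasoda → hasoda
  rule 2 (vowel merger): hasoda → hosodo
  ⇒ Mikuli hosodo
*sasoda is the unique common source.

*sasoda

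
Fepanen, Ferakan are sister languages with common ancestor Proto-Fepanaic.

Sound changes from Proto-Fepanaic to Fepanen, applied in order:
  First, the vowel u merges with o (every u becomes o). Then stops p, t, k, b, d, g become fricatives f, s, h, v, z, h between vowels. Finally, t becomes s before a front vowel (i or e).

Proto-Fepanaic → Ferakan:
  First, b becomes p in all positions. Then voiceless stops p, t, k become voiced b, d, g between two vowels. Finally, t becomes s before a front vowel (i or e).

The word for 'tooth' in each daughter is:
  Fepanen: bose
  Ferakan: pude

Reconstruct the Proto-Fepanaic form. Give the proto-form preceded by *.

Position 1: Fepanen has b, Ferakan has p. Fepanen preserves b here (none of its changes turn any other segment into b), so the proto-segment is *b.
Position 3: Fepanen has s, Ferakan has d. Taking the neighbouring segments as reconstructed: Fepanen s could go back to *t or *s; Ferakan d could go back to *t or *d — the one source consistent with every daughter is *t.
Position 2: Fepanen has o, Ferakan has u. Ferakan preserves u here (none of its changes turn any other segment into u), so the proto-segment is *u.
This points to *bute. Verify forward in each daughter:
Fepanen: *bute
  bute → bote   [vowel merger]
  bote → bose   [intervocalic lenition]
  bose (rule 3 does not apply)
  giving Fepanen bose.
Ferakan: *bute > pute > pude  (by unconditioned shift, intervocalic voicing)
Only *bute yields all of Fepanen bose, Ferakan pude.

*bute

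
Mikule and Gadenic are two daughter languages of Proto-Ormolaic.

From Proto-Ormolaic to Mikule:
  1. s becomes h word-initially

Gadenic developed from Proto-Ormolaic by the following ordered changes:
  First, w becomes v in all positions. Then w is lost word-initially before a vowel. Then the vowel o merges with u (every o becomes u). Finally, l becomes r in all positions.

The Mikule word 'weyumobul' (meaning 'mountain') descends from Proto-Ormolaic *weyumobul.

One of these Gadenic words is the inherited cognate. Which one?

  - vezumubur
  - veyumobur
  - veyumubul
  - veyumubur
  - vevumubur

veyumubur

Gadenic: *weyumobul
  weyumobul → veyumobul   [unconditioned shift]
  veyumobul (rule 2 does not apply)
  veyumobul → veyumubul   [vowel merger]
  veyumubul → veyumubur   [unconditioned shift]
  giving Gadenic veyumubur.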